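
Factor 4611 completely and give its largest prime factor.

4611 = 3 · 1537
1537 = 29 · 53
53 is prime.
So 4611 = 3 · 29 · 53; the largest prime factor is 53.

53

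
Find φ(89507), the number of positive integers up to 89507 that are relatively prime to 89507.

79560

Factor: 89507 = 11 · 79 · 103.
φ(89507) = (11−1) · (79−1) · (103−1) = 10 · 78 · 102 = 79560.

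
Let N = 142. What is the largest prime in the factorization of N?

142 = 2 · 71
71 is prime.
So 142 = 2 · 71; the largest prime factor is 71.

71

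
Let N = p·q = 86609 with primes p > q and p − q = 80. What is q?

Since p = q + 80, we have 86609 = q(q + 80), so q² + 80q − 86609 = 0.
Discriminant: 80² + 4·86609 = 6400 + 346436 = 352836; √352836 = 594.
q = (−80 + 594)/2 = 257, and p = q + 80 = 337.
Check: 257 · 337 = 86609.

257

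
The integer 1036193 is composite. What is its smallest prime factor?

1036193 is odd.
Digit sum 23, not divisible by 3.
Ends in 3: not divisible by 5.
7: 1036193 = 7·148027 + 4
11: 1036193 = 11·94199 + 4
13: 1036193 = 13·79707 + 2
17: 1036193 = 17·60952 + 9
19: 1036193 = 19·54536 + 9
23: 1036193 = 23·45051 + 20
29: 1036193 = 29·35730 + 23
31: 1036193 = 31·33425 + 18
37: 1036193 = 37·28005 + 8
41: 1036193 = 41·25273

41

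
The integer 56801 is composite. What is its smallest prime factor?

79

56801 is odd.
Digit sum 20, not divisible by 3.
Ends in 1: not divisible by 5.
7: 56801 = 7·8114 + 3
11: 56801 = 11·5163 + 8
13: 56801 = 13·4369 + 4
17: 56801 = 17·3341 + 4
19: 56801 = 19·2989 + 10
23: 56801 = 23·2469 + 14
29: 56801 = 29·1958 + 19
31: 56801 = 31·1832 + 9
37: 56801 = 37·1535 + 6
41: 56801 = 41·1385 + 16
43: 56801 = 43·1320 + 41
47: 56801 = 47·1208 + 25
53: 56801 = 53·1071 + 38
59: 56801 = 59·962 + 43
61: 56801 = 61·931 + 10
67: 56801 = 67·847 + 52
71: 56801 = 71·800 + 1
73: 56801 = 73·778 + 7
79: 56801 = 79·719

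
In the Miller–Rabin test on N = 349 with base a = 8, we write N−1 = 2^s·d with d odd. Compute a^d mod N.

136

349 − 1 = 348 = 2^2 · 87, so d = 87.
8^1 ≡ 8 (mod 349)
8^2 ≡ 8^2 = 64 ≡ 64 (mod 349)
8^4 ≡ 64^2 = 4096 ≡ 257 (mod 349)
8^8 ≡ 257^2 = 66049 ≡ 88 (mod 349)
8^16 ≡ 88^2 = 7744 ≡ 66 (mod 349)
8^32 ≡ 66^2 = 4356 ≡ 168 (mod 349)
8^64 ≡ 168^2 = 28224 ≡ 304 (mod 349)
87 = 64 + 16 + 4 + 2 + 1 in binary powers of 2.
So 8^87 ≡ 304 · 66 · 257 · 64 · 8 ≡ 136 (mod 349).
Squaring chain: 136 → 348; reaches −1, so base 8 does not prove 349 composite.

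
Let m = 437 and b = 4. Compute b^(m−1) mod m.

4^1 ≡ 4 (mod 437)
4^2 ≡ 4^2 = 16 ≡ 16 (mod 437)
4^4 ≡ 16^2 = 256 ≡ 256 (mod 437)
4^8 ≡ 256^2 = 65536 ≡ 423 (mod 437)
4^16 ≡ 423^2 = 178929 ≡ 196 (mod 437)
4^32 ≡ 196^2 = 38416 ≡ 397 (mod 437)
4^64 ≡ 397^2 = 157609 ≡ 289 (mod 437)
4^128 ≡ 289^2 = 83521 ≡ 54 (mod 437)
4^256 ≡ 54^2 = 2916 ≡ 294 (mod 437)
436 = 256 + 128 + 32 + 16 + 4 in binary powers of 2.
So 4^436 ≡ 294 · 54 · 397 · 196 · 256 ≡ 123 (mod 437).
Since 123 ≠ 1, base 4 is a Fermat witness: 437 is composite.

123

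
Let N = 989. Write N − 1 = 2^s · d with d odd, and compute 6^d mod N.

989 − 1 = 988 = 2^2 · 247, so d = 247.
6^1 ≡ 6 (mod 989)
6^2 ≡ 6^2 = 36 ≡ 36 (mod 989)
6^4 ≡ 36^2 = 1296 ≡ 307 (mod 989)
6^8 ≡ 307^2 = 94249 ≡ 294 (mod 989)
6^16 ≡ 294^2 = 86436 ≡ 393 (mod 989)
6^32 ≡ 393^2 = 154449 ≡ 165 (mod 989)
6^64 ≡ 165^2 = 27225 ≡ 522 (mod 989)
6^128 ≡ 522^2 = 272484 ≡ 509 (mod 989)
247 = 128 + 64 + 32 + 16 + 4 + 2 + 1 in binary powers of 2.
So 6^247 ≡ 509 · 522 · 165 · 393 · 307 · 36 · 6 ≡ 393 (mod 989).
Squaring chain: 393 → 165; never reaches −1, so base 6 is a Miller–Rabin witness that 989 is composite.

393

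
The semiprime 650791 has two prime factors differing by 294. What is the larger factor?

Since p = q + 294, we have 650791 = q(q + 294), so q² + 294q − 650791 = 0.
Discriminant: 294² + 4·650791 = 86436 + 2603164 = 2689600; √2689600 = 1640.
q = (−294 + 1640)/2 = 673, and p = q + 294 = 967.
Check: 673 · 967 = 650791.

967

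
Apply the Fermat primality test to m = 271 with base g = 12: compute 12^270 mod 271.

12^1 ≡ 12 (mod 271)
12^2 ≡ 12^2 = 144 ≡ 144 (mod 271)
12^4 ≡ 144^2 = 20736 ≡ 140 (mod 271)
12^8 ≡ 140^2 = 19600 ≡ 88 (mod 271)
12^16 ≡ 88^2 = 7744 ≡ 156 (mod 271)
12^32 ≡ 156^2 = 24336 ≡ 217 (mod 271)
12^64 ≡ 217^2 = 47089 ≡ 206 (mod 271)
12^128 ≡ 206^2 = 42436 ≡ 160 (mod 271)
12^256 ≡ 160^2 = 25600 ≡ 126 (mod 271)
270 = 256 + 8 + 4 + 2 in binary powers of 2.
So 12^270 ≡ 126 · 88 · 140 · 144 ≡ 1 (mod 271).
Since the result is 1, base 12 gives no evidence that 271 is composite.

1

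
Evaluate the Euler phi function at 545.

Factor: 545 = 5 · 109.
φ(545) = (5−1) · (109−1) = 4 · 108 = 432.

432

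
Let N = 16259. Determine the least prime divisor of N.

71

16259 is odd.
Digit sum 23, not divisible by 3.
Ends in 9: not divisible by 5.
7: 16259 = 7·2322 + 5
11: 16259 = 11·1478 + 1
13: 16259 = 13·1250 + 9
17: 16259 = 17·956 + 7
19: 16259 = 19·855 + 14
23: 16259 = 23·706 + 21
29: 16259 = 29·560 + 19
31: 16259 = 31·524 + 15
37: 16259 = 37·439 + 16
41: 16259 = 41·396 + 23
43: 16259 = 43·378 + 5
47: 16259 = 47·345 + 44
53: 16259 = 53·306 + 41
59: 16259 = 59·275 + 34
61: 16259 = 61·266 + 33
67: 16259 = 67·242 + 45
71: 16259 = 71·229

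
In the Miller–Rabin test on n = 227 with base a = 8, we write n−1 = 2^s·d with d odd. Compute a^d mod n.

227 − 1 = 226 = 2^1 · 113, so d = 113.
8^1 ≡ 8 (mod 227)
8^2 ≡ 8^2 = 64 ≡ 64 (mod 227)
8^4 ≡ 64^2 = 4096 ≡ 10 (mod 227)
8^8 ≡ 10^2 = 100 ≡ 100 (mod 227)
8^16 ≡ 100^2 = 10000 ≡ 12 (mod 227)
8^32 ≡ 12^2 = 144 ≡ 144 (mod 227)
8^64 ≡ 144^2 = 20736 ≡ 79 (mod 227)
113 = 64 + 32 + 16 + 1 in binary powers of 2.
So 8^113 ≡ 79 · 144 · 12 · 8 ≡ 226 (mod 227).
Since 8^d ≡ 226 (mod 227), base 8 does not prove 227 composite.

226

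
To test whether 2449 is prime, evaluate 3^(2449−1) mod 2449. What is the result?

283

3^1 ≡ 3 (mod 2449)
3^2 ≡ 3^2 = 9 ≡ 9 (mod 2449)
3^4 ≡ 9^2 = 81 ≡ 81 (mod 2449)
3^8 ≡ 81^2 = 6561 ≡ 1663 (mod 2449)
3^16 ≡ 1663^2 = 2765569 ≡ 648 (mod 2449)
3^32 ≡ 648^2 = 419904 ≡ 1125 (mod 2449)
3^64 ≡ 1125^2 = 1265625 ≡ 1941 (mod 2449)
3^128 ≡ 1941^2 = 3767481 ≡ 919 (mod 2449)
3^256 ≡ 919^2 = 844561 ≡ 2105 (mod 2449)
3^512 ≡ 2105^2 = 4431025 ≡ 784 (mod 2449)
3^1024 ≡ 784^2 = 614656 ≡ 2406 (mod 2449)
3^2048 ≡ 2406^2 = 5788836 ≡ 1849 (mod 2449)
2448 = 2048 + 256 + 128 + 16 in binary powers of 2.
So 3^2448 ≡ 1849 · 2105 · 919 · 648 ≡ 283 (mod 2449).
Since 283 ≠ 1, base 3 is a Fermat witness: 2449 is composite.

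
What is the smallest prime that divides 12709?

12709 is odd.
Digit sum 19, not divisible by 3.
Ends in 9: not divisible by 5.
7: 12709 = 7·1815 + 4
11: 12709 = 11·1155 + 4
13: 12709 = 13·977 + 8
17: 12709 = 17·747 + 10
19: 12709 = 19·668 + 17
23: 12709 = 23·552 + 13
29: 12709 = 29·438 + 7
31: 12709 = 31·409 + 30
37: 12709 = 37·343 + 18
41: 12709 = 41·309 + 40
43: 12709 = 43·295 + 24
47: 12709 = 47·270 + 19
53: 12709 = 53·239 + 42
59: 12709 = 59·215 + 24
61: 12709 = 61·208 + 21
67: 12709 = 67·189 + 46
71: 12709 = 71·179

71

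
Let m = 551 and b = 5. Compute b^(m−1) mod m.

5^1 ≡ 5 (mod 551)
5^2 ≡ 5^2 = 25 ≡ 25 (mod 551)
5^4 ≡ 25^2 = 625 ≡ 74 (mod 551)
5^8 ≡ 74^2 = 5476 ≡ 517 (mod 551)
5^16 ≡ 517^2 = 267289 ≡ 54 (mod 551)
5^32 ≡ 54^2 = 2916 ≡ 161 (mod 551)
5^64 ≡ 161^2 = 25921 ≡ 24 (mod 551)
5^128 ≡ 24^2 = 576 ≡ 25 (mod 551)
5^256 ≡ 25^2 = 625 ≡ 74 (mod 551)
5^512 ≡ 74^2 = 5476 ≡ 517 (mod 551)
550 = 512 + 32 + 4 + 2 in binary powers of 2.
So 5^550 ≡ 517 · 161 · 74 · 25 ≡ 480 (mod 551).
Since 480 ≠ 1, base 5 is a Fermat witness: 551 is composite.

480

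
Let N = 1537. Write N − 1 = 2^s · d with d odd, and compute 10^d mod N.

1537 − 1 = 1536 = 2^9 · 3, so d = 3.
10^1 ≡ 10 (mod 1537)
10^2 ≡ 10^2 = 100 ≡ 100 (mod 1537)
3 = 2 + 1 in binary powers of 2.
So 10^3 ≡ 100 · 10 ≡ 1000 (mod 1537).
Squaring chain: 1000 → 950 → 281 → 574 → 558 → 890 → 545 → 384 → 1441; never reaches −1, so base 10 is a Miller–Rabin witness that 1537 is composite.

1000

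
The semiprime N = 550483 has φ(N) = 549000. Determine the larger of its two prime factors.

φ(n) = (p−1)(q−1) = n − (p+q) + 1, so p + q = 550483 − 549000 + 1 = 1484.
p and q are the roots of t² − 1484t + 550483 = 0.
Discriminant: 1484² − 4·550483 = 2202256 − 2201932 = 324; √324 = 18.
q = (1484 − 18)/2 = 733, p = (1484 + 18)/2 = 751.
Check: 733 · 751 = 550483.

751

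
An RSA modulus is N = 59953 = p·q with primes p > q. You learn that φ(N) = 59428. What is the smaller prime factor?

167

φ(n) = (p−1)(q−1) = n − (p+q) + 1, so p + q = 59953 − 59428 + 1 = 526.
p and q are the roots of t² − 526t + 59953 = 0.
Discriminant: 526² − 4·59953 = 276676 − 239812 = 36864; √36864 = 192.
q = (526 − 192)/2 = 167, p = (526 + 192)/2 = 359.
Check: 167 · 359 = 59953.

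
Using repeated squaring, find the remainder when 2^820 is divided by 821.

1

2^1 ≡ 2 (mod 821)
2^2 ≡ 2^2 = 4 ≡ 4 (mod 821)
2^4 ≡ 4^2 = 16 ≡ 16 (mod 821)
2^8 ≡ 16^2 = 256 ≡ 256 (mod 821)
2^16 ≡ 256^2 = 65536 ≡ 677 (mod 821)
2^32 ≡ 677^2 = 458329 ≡ 211 (mod 821)
2^64 ≡ 211^2 = 44521 ≡ 187 (mod 821)
2^128 ≡ 187^2 = 34969 ≡ 487 (mod 821)
2^256 ≡ 487^2 = 237169 ≡ 721 (mod 821)
2^512 ≡ 721^2 = 519841 ≡ 148 (mod 821)
820 = 512 + 256 + 32 + 16 + 4 in binary powers of 2.
So 2^820 ≡ 148 · 721 · 211 · 677 · 16 ≡ 1 (mod 821).
Since the result is 1, base 2 gives no evidence that 821 is composite.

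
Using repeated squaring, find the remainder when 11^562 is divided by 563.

11^1 ≡ 11 (mod 563)
11^2 ≡ 11^2 = 121 ≡ 121 (mod 563)
11^4 ≡ 121^2 = 14641 ≡ 3 (mod 563)
11^8 ≡ 3^2 = 9 ≡ 9 (mod 563)
11^16 ≡ 9^2 = 81 ≡ 81 (mod 563)
11^32 ≡ 81^2 = 6561 ≡ 368 (mod 563)
11^64 ≡ 368^2 = 135424 ≡ 304 (mod 563)
11^128 ≡ 304^2 = 92416 ≡ 84 (mod 563)
11^256 ≡ 84^2 = 7056 ≡ 300 (mod 563)
11^512 ≡ 300^2 = 90000 ≡ 483 (mod 563)
562 = 512 + 32 + 16 + 2 in binary powers of 2.
So 11^562 ≡ 483 · 368 · 81 · 121 ≡ 1 (mod 563).
Since the result is 1, base 11 gives no evidence that 563 is composite.

1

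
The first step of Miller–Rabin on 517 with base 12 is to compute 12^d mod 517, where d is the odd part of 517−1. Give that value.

166

517 − 1 = 516 = 2^2 · 129, so d = 129.
12^1 ≡ 12 (mod 517)
12^2 ≡ 12^2 = 144 ≡ 144 (mod 517)
12^4 ≡ 144^2 = 20736 ≡ 56 (mod 517)
12^8 ≡ 56^2 = 3136 ≡ 34 (mod 517)
12^16 ≡ 34^2 = 1156 ≡ 122 (mod 517)
12^32 ≡ 122^2 = 14884 ≡ 408 (mod 517)
12^64 ≡ 408^2 = 166464 ≡ 507 (mod 517)
12^128 ≡ 507^2 = 257049 ≡ 100 (mod 517)
129 = 128 + 1 in binary powers of 2.
So 12^129 ≡ 100 · 12 ≡ 166 (mod 517).
Squaring chain: 166 → 155; never reaches −1, so base 12 is a Miller–Rabin witness that 517 is composite.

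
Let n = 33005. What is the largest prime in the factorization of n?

41

33005 = 5 · 6601
6601 = 7 · 943
943 = 23 · 41
41 is prime.
So 33005 = 5 · 7 · 23 · 41; the largest prime factor is 41.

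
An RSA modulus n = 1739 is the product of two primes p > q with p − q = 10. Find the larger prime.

Since p = q + 10, we have 1739 = q(q + 10), so q² + 10q − 1739 = 0.
Discriminant: 10² + 4·1739 = 100 + 6956 = 7056; √7056 = 84.
q = (−10 + 84)/2 = 37, and p = q + 10 = 47.
Check: 37 · 47 = 1739.

47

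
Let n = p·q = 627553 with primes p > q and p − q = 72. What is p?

829

Since p = q + 72, we have 627553 = q(q + 72), so q² + 72q − 627553 = 0.
Discriminant: 72² + 4·627553 = 5184 + 2510212 = 2515396; √2515396 = 1586.
q = (−72 + 1586)/2 = 757, and p = q + 72 = 829.
Check: 757 · 829 = 627553.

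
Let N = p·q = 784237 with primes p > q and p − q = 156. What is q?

Since p = q + 156, we have 784237 = q(q + 156), so q² + 156q − 784237 = 0.
Discriminant: 156² + 4·784237 = 24336 + 3136948 = 3161284; √3161284 = 1778.
q = (−156 + 1778)/2 = 811, and p = q + 156 = 967.
Check: 811 · 967 = 784237.

811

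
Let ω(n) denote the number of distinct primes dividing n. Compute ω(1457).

2

1457 = 31 · 47
1457 = 31 · 47, which has 2 distinct prime factors.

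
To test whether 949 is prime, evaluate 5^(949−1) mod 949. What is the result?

885

5^1 ≡ 5 (mod 949)
5^2 ≡ 5^2 = 25 ≡ 25 (mod 949)
5^4 ≡ 25^2 = 625 ≡ 625 (mod 949)
5^8 ≡ 625^2 = 390625 ≡ 586 (mod 949)
5^16 ≡ 586^2 = 343396 ≡ 807 (mod 949)
5^32 ≡ 807^2 = 651249 ≡ 235 (mod 949)
5^64 ≡ 235^2 = 55225 ≡ 183 (mod 949)
5^128 ≡ 183^2 = 33489 ≡ 274 (mod 949)
5^256 ≡ 274^2 = 75076 ≡ 105 (mod 949)
5^512 ≡ 105^2 = 11025 ≡ 586 (mod 949)
948 = 512 + 256 + 128 + 32 + 16 + 4 in binary powers of 2.
So 5^948 ≡ 586 · 105 · 274 · 235 · 807 · 625 ≡ 885 (mod 949).
Since 885 ≠ 1, base 5 is a Fermat witness: 949 is composite.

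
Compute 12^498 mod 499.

12^1 ≡ 12 (mod 499)
12^2 ≡ 12^2 = 144 ≡ 144 (mod 499)
12^4 ≡ 144^2 = 20736 ≡ 277 (mod 499)
12^8 ≡ 277^2 = 76729 ≡ 382 (mod 499)
12^16 ≡ 382^2 = 145924 ≡ 216 (mod 499)
12^32 ≡ 216^2 = 46656 ≡ 249 (mod 499)
12^64 ≡ 249^2 = 62001 ≡ 125 (mod 499)
12^128 ≡ 125^2 = 15625 ≡ 156 (mod 499)
12^256 ≡ 156^2 = 24336 ≡ 384 (mod 499)
498 = 256 + 128 + 64 + 32 + 16 + 2 in binary powers of 2.
So 12^498 ≡ 384 · 156 · 125 · 249 · 216 · 144 ≡ 1 (mod 499).
Since the result is 1, base 12 gives no evidence that 499 is composite.

1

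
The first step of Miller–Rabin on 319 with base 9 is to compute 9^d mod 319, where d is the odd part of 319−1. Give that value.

5

319 − 1 = 318 = 2^1 · 159, so d = 159.
9^1 ≡ 9 (mod 319)
9^2 ≡ 9^2 = 81 ≡ 81 (mod 319)
9^4 ≡ 81^2 = 6561 ≡ 181 (mod 319)
9^8 ≡ 181^2 = 32761 ≡ 223 (mod 319)
9^16 ≡ 223^2 = 49729 ≡ 284 (mod 319)
9^32 ≡ 284^2 = 80656 ≡ 268 (mod 319)
9^64 ≡ 268^2 = 71824 ≡ 49 (mod 319)
9^128 ≡ 49^2 = 2401 ≡ 168 (mod 319)
159 = 128 + 16 + 8 + 4 + 2 + 1 in binary powers of 2.
So 9^159 ≡ 168 · 284 · 223 · 181 · 81 · 9 ≡ 5 (mod 319).
Squaring chain: 5; never reaches −1, so base 9 is a Miller–Rabin witness that 319 is composite.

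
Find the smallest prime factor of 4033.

37

4033 is odd.
Digit sum 10, not divisible by 3.
Ends in 3: not divisible by 5.
7: 4033 = 7·576 + 1
11: 4033 = 11·366 + 7
13: 4033 = 13·310 + 3
17: 4033 = 17·237 + 4
19: 4033 = 19·212 + 5
23: 4033 = 23·175 + 8
29: 4033 = 29·139 + 2
31: 4033 = 31·130 + 3
37: 4033 = 37·109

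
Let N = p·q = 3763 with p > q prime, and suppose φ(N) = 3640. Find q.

φ(n) = (p−1)(q−1) = n − (p+q) + 1, so p + q = 3763 − 3640 + 1 = 124.
p and q are the roots of t² − 124t + 3763 = 0.
Discriminant: 124² − 4·3763 = 15376 − 15052 = 324; √324 = 18.
q = (124 − 18)/2 = 53, p = (124 + 18)/2 = 71.
Check: 53 · 71 = 3763.

53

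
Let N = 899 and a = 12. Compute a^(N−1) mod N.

231

12^1 ≡ 12 (mod 899)
12^2 ≡ 12^2 = 144 ≡ 144 (mod 899)
12^4 ≡ 144^2 = 20736 ≡ 59 (mod 899)
12^8 ≡ 59^2 = 3481 ≡ 784 (mod 899)
12^16 ≡ 784^2 = 614656 ≡ 639 (mod 899)
12^32 ≡ 639^2 = 408321 ≡ 175 (mod 899)
12^64 ≡ 175^2 = 30625 ≡ 59 (mod 899)
12^128 ≡ 59^2 = 3481 ≡ 784 (mod 899)
12^256 ≡ 784^2 = 614656 ≡ 639 (mod 899)
12^512 ≡ 639^2 = 408321 ≡ 175 (mod 899)
898 = 512 + 256 + 128 + 2 in binary powers of 2.
So 12^898 ≡ 175 · 639 · 784 · 144 ≡ 231 (mod 899).
Since 231 ≠ 1, base 12 is a Fermat witness: 899 is composite.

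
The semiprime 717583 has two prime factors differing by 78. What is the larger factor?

Since p = q + 78, we have 717583 = q(q + 78), so q² + 78q − 717583 = 0.
Discriminant: 78² + 4·717583 = 6084 + 2870332 = 2876416; √2876416 = 1696.
q = (−78 + 1696)/2 = 809, and p = q + 78 = 887.
Check: 809 · 887 = 717583.

887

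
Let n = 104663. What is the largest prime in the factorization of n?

104663 = 13 · 8051
8051 = 83 · 97
97 is prime.
So 104663 = 13 · 83 · 97; the largest prime factor is 97.

97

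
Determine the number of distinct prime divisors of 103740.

103740 = 2^2 · 25935
25935 = 3 · 8645
8645 = 5 · 1729
1729 = 7 · 247
247 = 13 · 19
103740 = 2^2 · 3 · 5 · 7 · 13 · 19, which has 6 distinct prime factors.

6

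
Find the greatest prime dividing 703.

37

703 = 19 · 37
37 is prime.
So 703 = 19 · 37; the largest prime factor is 37.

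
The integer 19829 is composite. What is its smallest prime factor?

19829 is odd.
Digit sum 29, not divisible by 3.
Ends in 9: not divisible by 5.
7: 19829 = 7·2832 + 5
11: 19829 = 11·1802 + 7
13: 19829 = 13·1525 + 4
17: 19829 = 17·1166 + 7
19: 19829 = 19·1043 + 12
23: 19829 = 23·862 + 3
29: 19829 = 29·683 + 22
31: 19829 = 31·639 + 20
37: 19829 = 37·535 + 34
41: 19829 = 41·483 + 26
43: 19829 = 43·461 + 6
47: 19829 = 47·421 + 42
53: 19829 = 53·374 + 7
59: 19829 = 59·336 + 5
61: 19829 = 61·325 + 4
67: 19829 = 67·295 + 64
71: 19829 = 71·279 + 20
73: 19829 = 73·271 + 46
79: 19829 = 79·251

79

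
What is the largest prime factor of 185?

185 = 5 · 37
37 is prime.
So 185 = 5 · 37; the largest prime factor is 37.

37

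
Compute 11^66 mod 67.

11^1 ≡ 11 (mod 67)
11^2 ≡ 11^2 = 121 ≡ 54 (mod 67)
11^4 ≡ 54^2 = 2916 ≡ 35 (mod 67)
11^8 ≡ 35^2 = 1225 ≡ 19 (mod 67)
11^16 ≡ 19^2 = 361 ≡ 26 (mod 67)
11^32 ≡ 26^2 = 676 ≡ 6 (mod 67)
11^64 ≡ 6^2 = 36 ≡ 36 (mod 67)
66 = 64 + 2 in binary powers of 2.
So 11^66 ≡ 36 · 54 ≡ 1 (mod 67).
Since the result is 1, base 11 gives no evidence that 67 is composite.

1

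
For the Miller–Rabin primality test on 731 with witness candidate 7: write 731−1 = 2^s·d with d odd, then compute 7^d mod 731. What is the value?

731 − 1 = 730 = 2^1 · 365, so d = 365.
7^1 ≡ 7 (mod 731)
7^2 ≡ 7^2 = 49 ≡ 49 (mod 731)
7^4 ≡ 49^2 = 2401 ≡ 208 (mod 731)
7^8 ≡ 208^2 = 43264 ≡ 135 (mod 731)
7^16 ≡ 135^2 = 18225 ≡ 681 (mod 731)
7^32 ≡ 681^2 = 463761 ≡ 307 (mod 731)
7^64 ≡ 307^2 = 94249 ≡ 681 (mod 731)
7^128 ≡ 681^2 = 463761 ≡ 307 (mod 731)
7^256 ≡ 307^2 = 94249 ≡ 681 (mod 731)
365 = 256 + 64 + 32 + 8 + 4 + 1 in binary powers of 2.
So 7^365 ≡ 681 · 681 · 307 · 135 · 208 · 7 ≡ 295 (mod 731).
Squaring chain: 295; never reaches −1, so base 7 is a Miller–Rabin witness that 731 is composite.

295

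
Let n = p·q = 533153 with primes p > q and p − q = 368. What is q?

569

Since p = q + 368, we have 533153 = q(q + 368), so q² + 368q − 533153 = 0.
Discriminant: 368² + 4·533153 = 135424 + 2132612 = 2268036; √2268036 = 1506.
q = (−368 + 1506)/2 = 569, and p = q + 368 = 937.
Check: 569 · 937 = 533153.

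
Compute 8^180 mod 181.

1

8^1 ≡ 8 (mod 181)
8^2 ≡ 8^2 = 64 ≡ 64 (mod 181)
8^4 ≡ 64^2 = 4096 ≡ 114 (mod 181)
8^8 ≡ 114^2 = 12996 ≡ 145 (mod 181)
8^16 ≡ 145^2 = 21025 ≡ 29 (mod 181)
8^32 ≡ 29^2 = 841 ≡ 117 (mod 181)
8^64 ≡ 117^2 = 13689 ≡ 114 (mod 181)
8^128 ≡ 114^2 = 12996 ≡ 145 (mod 181)
180 = 128 + 32 + 16 + 4 in binary powers of 2.
So 8^180 ≡ 145 · 117 · 29 · 114 ≡ 1 (mod 181).
Since the result is 1, base 8 gives no evidence that 181 is composite.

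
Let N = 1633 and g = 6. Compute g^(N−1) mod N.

6^1 ≡ 6 (mod 1633)
6^2 ≡ 6^2 = 36 ≡ 36 (mod 1633)
6^4 ≡ 36^2 = 1296 ≡ 1296 (mod 1633)
6^8 ≡ 1296^2 = 1679616 ≡ 892 (mod 1633)
6^16 ≡ 892^2 = 795664 ≡ 393 (mod 1633)
6^32 ≡ 393^2 = 154449 ≡ 947 (mod 1633)
6^64 ≡ 947^2 = 896809 ≡ 292 (mod 1633)
6^128 ≡ 292^2 = 85264 ≡ 348 (mod 1633)
6^256 ≡ 348^2 = 121104 ≡ 262 (mod 1633)
6^512 ≡ 262^2 = 68644 ≡ 58 (mod 1633)
6^1024 ≡ 58^2 = 3364 ≡ 98 (mod 1633)
1632 = 1024 + 512 + 64 + 32 in binary powers of 2.
So 6^1632 ≡ 98 · 58 · 292 · 947 ≡ 1549 (mod 1633).
Since 1549 ≠ 1, base 6 is a Fermat witness: 1633 is composite.

1549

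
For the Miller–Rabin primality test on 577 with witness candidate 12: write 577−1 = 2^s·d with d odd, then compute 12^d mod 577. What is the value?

577 − 1 = 576 = 2^6 · 9, so d = 9.
12^1 ≡ 12 (mod 577)
12^2 ≡ 12^2 = 144 ≡ 144 (mod 577)
12^4 ≡ 144^2 = 20736 ≡ 541 (mod 577)
12^8 ≡ 541^2 = 292681 ≡ 142 (mod 577)
9 = 8 + 1 in binary powers of 2.
So 12^9 ≡ 142 · 12 ≡ 550 (mod 577).
Squaring chain: 550 → 152 → 24 → 576 → 1 → 1; reaches −1, so base 12 does not prove 577 composite.

550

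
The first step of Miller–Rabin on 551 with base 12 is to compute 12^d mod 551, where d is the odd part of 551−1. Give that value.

46

551 − 1 = 550 = 2^1 · 275, so d = 275.
12^1 ≡ 12 (mod 551)
12^2 ≡ 12^2 = 144 ≡ 144 (mod 551)
12^4 ≡ 144^2 = 20736 ≡ 349 (mod 551)
12^8 ≡ 349^2 = 121801 ≡ 30 (mod 551)
12^16 ≡ 30^2 = 900 ≡ 349 (mod 551)
12^32 ≡ 349^2 = 121801 ≡ 30 (mod 551)
12^64 ≡ 30^2 = 900 ≡ 349 (mod 551)
12^128 ≡ 349^2 = 121801 ≡ 30 (mod 551)
12^256 ≡ 30^2 = 900 ≡ 349 (mod 551)
275 = 256 + 16 + 2 + 1 in binary powers of 2.
So 12^275 ≡ 349 · 349 · 144 · 12 ≡ 46 (mod 551).
Squaring chain: 46; never reaches −1, so base 12 is a Miller–Rabin witness that 551 is composite.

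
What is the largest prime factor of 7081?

97

7081 = 73 · 97
97 is prime.
So 7081 = 73 · 97; the largest prime factor is 97.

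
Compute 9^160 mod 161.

72

9^1 ≡ 9 (mod 161)
9^2 ≡ 9^2 = 81 ≡ 81 (mod 161)
9^4 ≡ 81^2 = 6561 ≡ 121 (mod 161)
9^8 ≡ 121^2 = 14641 ≡ 151 (mod 161)
9^16 ≡ 151^2 = 22801 ≡ 100 (mod 161)
9^32 ≡ 100^2 = 10000 ≡ 18 (mod 161)
9^64 ≡ 18^2 = 324 ≡ 2 (mod 161)
9^128 ≡ 2^2 = 4 ≡ 4 (mod 161)
160 = 128 + 32 in binary powers of 2.
So 9^160 ≡ 4 · 18 ≡ 72 (mod 161).
Since 72 ≠ 1, base 9 is a Fermat witness: 161 is composite.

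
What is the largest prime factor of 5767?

79

5767 = 73 · 79
79 is prime.
So 5767 = 73 · 79; the largest prime factor is 79.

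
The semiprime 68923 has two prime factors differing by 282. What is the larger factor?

Since p = q + 282, we have 68923 = q(q + 282), so q² + 282q − 68923 = 0.
Discriminant: 282² + 4·68923 = 79524 + 275692 = 355216; √355216 = 596.
q = (−282 + 596)/2 = 157, and p = q + 282 = 439.
Check: 157 · 439 = 68923.

439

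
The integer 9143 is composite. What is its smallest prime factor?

9143 is odd.
Digit sum 17, not divisible by 3.
Ends in 3: not divisible by 5.
7: 9143 = 7·1306 + 1
11: 9143 = 11·831 + 2
13: 9143 = 13·703 + 4
17: 9143 = 17·537 + 14
19: 9143 = 19·481 + 4
23: 9143 = 23·397 + 12
29: 9143 = 29·315 + 8
31: 9143 = 31·294 + 29
37: 9143 = 37·247 + 4
41: 9143 = 41·223

41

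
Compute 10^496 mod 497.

10^1 ≡ 10 (mod 497)
10^2 ≡ 10^2 = 100 ≡ 100 (mod 497)
10^4 ≡ 100^2 = 10000 ≡ 60 (mod 497)
10^8 ≡ 60^2 = 3600 ≡ 121 (mod 497)
10^16 ≡ 121^2 = 14641 ≡ 228 (mod 497)
10^32 ≡ 228^2 = 51984 ≡ 296 (mod 497)
10^64 ≡ 296^2 = 87616 ≡ 144 (mod 497)
10^128 ≡ 144^2 = 20736 ≡ 359 (mod 497)
10^256 ≡ 359^2 = 128881 ≡ 158 (mod 497)
496 = 256 + 128 + 64 + 32 + 16 in binary powers of 2.
So 10^496 ≡ 158 · 359 · 144 · 296 · 228 ≡ 249 (mod 497).
Since 249 ≠ 1, base 10 is a Fermat witness: 497 is composite.

249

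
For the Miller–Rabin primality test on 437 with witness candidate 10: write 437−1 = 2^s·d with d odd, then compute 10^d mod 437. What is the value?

437 − 1 = 436 = 2^2 · 109, so d = 109.
10^1 ≡ 10 (mod 437)
10^2 ≡ 10^2 = 100 ≡ 100 (mod 437)
10^4 ≡ 100^2 = 10000 ≡ 386 (mod 437)
10^8 ≡ 386^2 = 148996 ≡ 416 (mod 437)
10^16 ≡ 416^2 = 173056 ≡ 4 (mod 437)
10^32 ≡ 4^2 = 16 ≡ 16 (mod 437)
10^64 ≡ 16^2 = 256 ≡ 256 (mod 437)
109 = 64 + 32 + 8 + 4 + 1 in binary powers of 2.
So 10^109 ≡ 256 · 16 · 416 · 386 · 10 ≡ 352 (mod 437).
Squaring chain: 352 → 233; never reaches −1, so base 10 is a Miller–Rabin witness that 437 is composite.

352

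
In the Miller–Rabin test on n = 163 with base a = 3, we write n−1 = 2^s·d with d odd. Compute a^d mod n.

163 − 1 = 162 = 2^1 · 81, so d = 81.
3^1 ≡ 3 (mod 163)
3^2 ≡ 3^2 = 9 ≡ 9 (mod 163)
3^4 ≡ 9^2 = 81 ≡ 81 (mod 163)
3^8 ≡ 81^2 = 6561 ≡ 41 (mod 163)
3^16 ≡ 41^2 = 1681 ≡ 51 (mod 163)
3^32 ≡ 51^2 = 2601 ≡ 156 (mod 163)
3^64 ≡ 156^2 = 24336 ≡ 49 (mod 163)
81 = 64 + 16 + 1 in binary powers of 2.
So 3^81 ≡ 49 · 51 · 3 ≡ 162 (mod 163).
Since 3^d ≡ 162 (mod 163), base 3 does not prove 163 composite.

162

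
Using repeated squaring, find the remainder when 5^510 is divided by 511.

295

5^1 ≡ 5 (mod 511)
5^2 ≡ 5^2 = 25 ≡ 25 (mod 511)
5^4 ≡ 25^2 = 625 ≡ 114 (mod 511)
5^8 ≡ 114^2 = 12996 ≡ 221 (mod 511)
5^16 ≡ 221^2 = 48841 ≡ 296 (mod 511)
5^32 ≡ 296^2 = 87616 ≡ 235 (mod 511)
5^64 ≡ 235^2 = 55225 ≡ 37 (mod 511)
5^128 ≡ 37^2 = 1369 ≡ 347 (mod 511)
5^256 ≡ 347^2 = 120409 ≡ 324 (mod 511)
510 = 256 + 128 + 64 + 32 + 16 + 8 + 4 + 2 in binary powers of 2.
So 5^510 ≡ 324 · 347 · 37 · 235 · 296 · 221 · 114 · 25 ≡ 295 (mod 511).
Since 295 ≠ 1, base 5 is a Fermat witness: 511 is composite.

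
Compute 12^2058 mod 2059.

1971

12^1 ≡ 12 (mod 2059)
12^2 ≡ 12^2 = 144 ≡ 144 (mod 2059)
12^4 ≡ 144^2 = 20736 ≡ 146 (mod 2059)
12^8 ≡ 146^2 = 21316 ≡ 726 (mod 2059)
12^16 ≡ 726^2 = 527076 ≡ 2031 (mod 2059)
12^32 ≡ 2031^2 = 4124961 ≡ 784 (mod 2059)
12^64 ≡ 784^2 = 614656 ≡ 1074 (mod 2059)
12^128 ≡ 1074^2 = 1153476 ≡ 436 (mod 2059)
12^256 ≡ 436^2 = 190096 ≡ 668 (mod 2059)
12^512 ≡ 668^2 = 446224 ≡ 1480 (mod 2059)
12^1024 ≡ 1480^2 = 2190400 ≡ 1683 (mod 2059)
12^2048 ≡ 1683^2 = 2832489 ≡ 1364 (mod 2059)
2058 = 2048 + 8 + 2 in binary powers of 2.
So 12^2058 ≡ 1364 · 726 · 144 ≡ 1971 (mod 2059).
Since 1971 ≠ 1, base 12 is a Fermat witness: 2059 is composite.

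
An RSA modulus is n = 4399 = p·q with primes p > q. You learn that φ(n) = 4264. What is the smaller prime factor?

φ(n) = (p−1)(q−1) = n − (p+q) + 1, so p + q = 4399 − 4264 + 1 = 136.
p and q are the roots of t² − 136t + 4399 = 0.
Discriminant: 136² − 4·4399 = 18496 − 17596 = 900; √900 = 30.
q = (136 − 30)/2 = 53, p = (136 + 30)/2 = 83.
Check: 53 · 83 = 4399.

53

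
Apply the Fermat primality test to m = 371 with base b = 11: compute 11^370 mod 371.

354

11^1 ≡ 11 (mod 371)
11^2 ≡ 11^2 = 121 ≡ 121 (mod 371)
11^4 ≡ 121^2 = 14641 ≡ 172 (mod 371)
11^8 ≡ 172^2 = 29584 ≡ 275 (mod 371)
11^16 ≡ 275^2 = 75625 ≡ 312 (mod 371)
11^32 ≡ 312^2 = 97344 ≡ 142 (mod 371)
11^64 ≡ 142^2 = 20164 ≡ 130 (mod 371)
11^128 ≡ 130^2 = 16900 ≡ 205 (mod 371)
11^256 ≡ 205^2 = 42025 ≡ 102 (mod 371)
370 = 256 + 64 + 32 + 16 + 2 in binary powers of 2.
So 11^370 ≡ 102 · 130 · 142 · 312 · 121 ≡ 354 (mod 371).
Since 354 ≠ 1, base 11 is a Fermat witness: 371 is composite.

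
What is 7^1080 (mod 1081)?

1061

7^1 ≡ 7 (mod 1081)
7^2 ≡ 7^2 = 49 ≡ 49 (mod 1081)
7^4 ≡ 49^2 = 2401 ≡ 239 (mod 1081)
7^8 ≡ 239^2 = 57121 ≡ 909 (mod 1081)
7^16 ≡ 909^2 = 826281 ≡ 397 (mod 1081)
7^32 ≡ 397^2 = 157609 ≡ 864 (mod 1081)
7^64 ≡ 864^2 = 746496 ≡ 606 (mod 1081)
7^128 ≡ 606^2 = 367236 ≡ 777 (mod 1081)
7^256 ≡ 777^2 = 603729 ≡ 531 (mod 1081)
7^512 ≡ 531^2 = 281961 ≡ 901 (mod 1081)
7^1024 ≡ 901^2 = 811801 ≡ 1051 (mod 1081)
1080 = 1024 + 32 + 16 + 8 in binary powers of 2.
So 7^1080 ≡ 1051 · 864 · 397 · 909 ≡ 1061 (mod 1081).
Since 1061 ≠ 1, base 7 is a Fermat witness: 1081 is composite.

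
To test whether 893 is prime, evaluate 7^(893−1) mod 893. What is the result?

653

7^1 ≡ 7 (mod 893)
7^2 ≡ 7^2 = 49 ≡ 49 (mod 893)
7^4 ≡ 49^2 = 2401 ≡ 615 (mod 893)
7^8 ≡ 615^2 = 378225 ≡ 486 (mod 893)
7^16 ≡ 486^2 = 236196 ≡ 444 (mod 893)
7^32 ≡ 444^2 = 197136 ≡ 676 (mod 893)
7^64 ≡ 676^2 = 456976 ≡ 653 (mod 893)
7^128 ≡ 653^2 = 426409 ≡ 448 (mod 893)
7^256 ≡ 448^2 = 200704 ≡ 672 (mod 893)
7^512 ≡ 672^2 = 451584 ≡ 619 (mod 893)
892 = 512 + 256 + 64 + 32 + 16 + 8 + 4 in binary powers of 2.
So 7^892 ≡ 619 · 672 · 653 · 676 · 444 · 486 · 615 ≡ 653 (mod 893).
Since 653 ≠ 1, base 7 is a Fermat witness: 893 is composite.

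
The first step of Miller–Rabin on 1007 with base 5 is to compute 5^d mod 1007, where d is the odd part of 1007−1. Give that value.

1007 − 1 = 1006 = 2^1 · 503, so d = 503.
5^1 ≡ 5 (mod 1007)
5^2 ≡ 5^2 = 25 ≡ 25 (mod 1007)
5^4 ≡ 25^2 = 625 ≡ 625 (mod 1007)
5^8 ≡ 625^2 = 390625 ≡ 916 (mod 1007)
5^16 ≡ 916^2 = 839056 ≡ 225 (mod 1007)
5^32 ≡ 225^2 = 50625 ≡ 275 (mod 1007)
5^64 ≡ 275^2 = 75625 ≡ 100 (mod 1007)
5^128 ≡ 100^2 = 10000 ≡ 937 (mod 1007)
5^256 ≡ 937^2 = 877969 ≡ 872 (mod 1007)
503 = 256 + 128 + 64 + 32 + 16 + 4 + 2 + 1 in binary powers of 2.
So 5^503 ≡ 872 · 937 · 100 · 275 · 225 · 625 · 25 · 5 ≡ 137 (mod 1007).
Squaring chain: 137; never reaches −1, so base 5 is a Miller–Rabin witness that 1007 is composite.

137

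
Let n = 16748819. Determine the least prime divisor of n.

16748819 is odd.
Digit sum 44, not divisible by 3.
Ends in 9: not divisible by 5.
7: 16748819 = 7·2392688 + 3
11: 16748819 = 11·1522619 + 10
13: 16748819 = 13·1288370 + 9
17: 16748819 = 17·985224 + 11
19: 16748819 = 19·881516 + 15
23: 16748819 = 23·728209 + 12
29: 16748819 = 29·577545 + 14
31: 16748819 = 31·540284 + 15
37: 16748819 = 37·452670 + 29
41: 16748819 = 41·408507 + 32
43: 16748819 = 43·389507 + 18
47: 16748819 = 47·356357 + 40
53: 16748819 = 53·316015 + 24
59: 16748819 = 59·283878 + 17
61: 16748819 = 61·274570 + 49
67: 16748819 = 67·249982 + 25
71: 16748819 = 71·235898 + 61
73: 16748819 = 73·229435 + 64
79: 16748819 = 79·212010 + 29
83: 16748819 = 83·201793

83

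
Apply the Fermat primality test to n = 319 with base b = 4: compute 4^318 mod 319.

4^1 ≡ 4 (mod 319)
4^2 ≡ 4^2 = 16 ≡ 16 (mod 319)
4^4 ≡ 16^2 = 256 ≡ 256 (mod 319)
4^8 ≡ 256^2 = 65536 ≡ 141 (mod 319)
4^16 ≡ 141^2 = 19881 ≡ 103 (mod 319)
4^32 ≡ 103^2 = 10609 ≡ 82 (mod 319)
4^64 ≡ 82^2 = 6724 ≡ 25 (mod 319)
4^128 ≡ 25^2 = 625 ≡ 306 (mod 319)
4^256 ≡ 306^2 = 93636 ≡ 169 (mod 319)
318 = 256 + 32 + 16 + 8 + 4 + 2 in binary powers of 2.
So 4^318 ≡ 169 · 82 · 103 · 141 · 256 · 16 ≡ 284 (mod 319).
Since 284 ≠ 1, base 4 is a Fermat witness: 319 is composite.

284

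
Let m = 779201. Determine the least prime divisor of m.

29

779201 is odd.
Digit sum 26, not divisible by 3.
Ends in 1: not divisible by 5.
7: 779201 = 7·111314 + 3
11: 779201 = 11·70836 + 5
13: 779201 = 13·59938 + 7
17: 779201 = 17·45835 + 6
19: 779201 = 19·41010 + 11
23: 779201 = 23·33878 + 7
29: 779201 = 29·26869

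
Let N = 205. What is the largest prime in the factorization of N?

41

205 = 5 · 41
41 is prime.
So 205 = 5 · 41; the largest prime factor is 41.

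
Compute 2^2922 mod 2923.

2617

2^1 ≡ 2 (mod 2923)
2^2 ≡ 2^2 = 4 ≡ 4 (mod 2923)
2^4 ≡ 4^2 = 16 ≡ 16 (mod 2923)
2^8 ≡ 16^2 = 256 ≡ 256 (mod 2923)
2^16 ≡ 256^2 = 65536 ≡ 1230 (mod 2923)
2^32 ≡ 1230^2 = 1512900 ≡ 1709 (mod 2923)
2^64 ≡ 1709^2 = 2920681 ≡ 604 (mod 2923)
2^128 ≡ 604^2 = 364816 ≡ 2364 (mod 2923)
2^256 ≡ 2364^2 = 5588496 ≡ 2643 (mod 2923)
2^512 ≡ 2643^2 = 6985449 ≡ 2402 (mod 2923)
2^1024 ≡ 2402^2 = 5769604 ≡ 2525 (mod 2923)
2^2048 ≡ 2525^2 = 6375625 ≡ 562 (mod 2923)
2922 = 2048 + 512 + 256 + 64 + 32 + 8 + 2 in binary powers of 2.
So 2^2922 ≡ 562 · 2402 · 2643 · 604 · 1709 · 256 · 4 ≡ 2617 (mod 2923).
Since 2617 ≠ 1, base 2 is a Fermat witness: 2923 is composite.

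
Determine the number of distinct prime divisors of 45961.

3

45961 = 19 · 2419
2419 = 41 · 59
45961 = 19 · 41 · 59, which has 3 distinct prime factors.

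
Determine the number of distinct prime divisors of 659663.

3

659663 = 23^2 · 1247
1247 = 29 · 43
659663 = 23^2 · 29 · 43, which has 3 distinct prime factors.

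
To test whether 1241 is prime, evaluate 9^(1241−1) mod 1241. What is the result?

137

9^1 ≡ 9 (mod 1241)
9^2 ≡ 9^2 = 81 ≡ 81 (mod 1241)
9^4 ≡ 81^2 = 6561 ≡ 356 (mod 1241)
9^8 ≡ 356^2 = 126736 ≡ 154 (mod 1241)
9^16 ≡ 154^2 = 23716 ≡ 137 (mod 1241)
9^32 ≡ 137^2 = 18769 ≡ 154 (mod 1241)
9^64 ≡ 154^2 = 23716 ≡ 137 (mod 1241)
9^128 ≡ 137^2 = 18769 ≡ 154 (mod 1241)
9^256 ≡ 154^2 = 23716 ≡ 137 (mod 1241)
9^512 ≡ 137^2 = 18769 ≡ 154 (mod 1241)
9^1024 ≡ 154^2 = 23716 ≡ 137 (mod 1241)
1240 = 1024 + 128 + 64 + 16 + 8 in binary powers of 2.
So 9^1240 ≡ 137 · 154 · 137 · 137 · 154 ≡ 137 (mod 1241).
Since 137 ≠ 1, base 9 is a Fermat witness: 1241 is composite.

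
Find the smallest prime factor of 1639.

1639 is odd.
Digit sum 19, not divisible by 3.
Ends in 9: not divisible by 5.
7: 1639 = 7·234 + 1
11: 1639 = 11·149

11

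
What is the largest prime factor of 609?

29

609 = 3 · 203
203 = 7 · 29
29 is prime.
So 609 = 3 · 7 · 29; the largest prime factor is 29.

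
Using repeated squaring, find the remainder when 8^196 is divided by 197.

8^1 ≡ 8 (mod 197)
8^2 ≡ 8^2 = 64 ≡ 64 (mod 197)
8^4 ≡ 64^2 = 4096 ≡ 156 (mod 197)
8^8 ≡ 156^2 = 24336 ≡ 105 (mod 197)
8^16 ≡ 105^2 = 11025 ≡ 190 (mod 197)
8^32 ≡ 190^2 = 36100 ≡ 49 (mod 197)
8^64 ≡ 49^2 = 2401 ≡ 37 (mod 197)
8^128 ≡ 37^2 = 1369 ≡ 187 (mod 197)
196 = 128 + 64 + 4 in binary powers of 2.
So 8^196 ≡ 187 · 37 · 156 ≡ 1 (mod 197).
Since the result is 1, base 8 gives no evidence that 197 is composite.

1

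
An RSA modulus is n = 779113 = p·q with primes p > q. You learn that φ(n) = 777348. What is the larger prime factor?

φ(n) = (p−1)(q−1) = n − (p+q) + 1, so p + q = 779113 − 777348 + 1 = 1766.
p and q are the roots of t² − 1766t + 779113 = 0.
Discriminant: 1766² − 4·779113 = 3118756 − 3116452 = 2304; √2304 = 48.
q = (1766 − 48)/2 = 859, p = (1766 + 48)/2 = 907.
Check: 859 · 907 = 779113.

907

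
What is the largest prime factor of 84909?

83

84909 = 3 · 28303
28303 = 11 · 2573
2573 = 31 · 83
83 is prime.
So 84909 = 3 · 11 · 31 · 83; the largest prime factor is 83.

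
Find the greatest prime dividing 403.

31

403 = 13 · 31
31 is prime.
So 403 = 13 · 31; the largest prime factor is 31.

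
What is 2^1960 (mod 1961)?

1785

2^1 ≡ 2 (mod 1961)
2^2 ≡ 2^2 = 4 ≡ 4 (mod 1961)
2^4 ≡ 4^2 = 16 ≡ 16 (mod 1961)
2^8 ≡ 16^2 = 256 ≡ 256 (mod 1961)
2^16 ≡ 256^2 = 65536 ≡ 823 (mod 1961)
2^32 ≡ 823^2 = 677329 ≡ 784 (mod 1961)
2^64 ≡ 784^2 = 614656 ≡ 863 (mod 1961)
2^128 ≡ 863^2 = 744769 ≡ 1550 (mod 1961)
2^256 ≡ 1550^2 = 2402500 ≡ 275 (mod 1961)
2^512 ≡ 275^2 = 75625 ≡ 1107 (mod 1961)
2^1024 ≡ 1107^2 = 1225449 ≡ 1785 (mod 1961)
1960 = 1024 + 512 + 256 + 128 + 32 + 8 in binary powers of 2.
So 2^1960 ≡ 1785 · 1107 · 275 · 1550 · 784 · 256 ≡ 1785 (mod 1961).
Since 1785 ≠ 1, base 2 is a Fermat witness: 1961 is composite.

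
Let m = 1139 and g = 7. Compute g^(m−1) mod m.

236

7^1 ≡ 7 (mod 1139)
7^2 ≡ 7^2 = 49 ≡ 49 (mod 1139)
7^4 ≡ 49^2 = 2401 ≡ 123 (mod 1139)
7^8 ≡ 123^2 = 15129 ≡ 322 (mod 1139)
7^16 ≡ 322^2 = 103684 ≡ 35 (mod 1139)
7^32 ≡ 35^2 = 1225 ≡ 86 (mod 1139)
7^64 ≡ 86^2 = 7396 ≡ 562 (mod 1139)
7^128 ≡ 562^2 = 315844 ≡ 341 (mod 1139)
7^256 ≡ 341^2 = 116281 ≡ 103 (mod 1139)
7^512 ≡ 103^2 = 10609 ≡ 358 (mod 1139)
7^1024 ≡ 358^2 = 128164 ≡ 596 (mod 1139)
1138 = 1024 + 64 + 32 + 16 + 2 in binary powers of 2.
So 7^1138 ≡ 596 · 562 · 86 · 35 · 49 ≡ 236 (mod 1139).
Since 236 ≠ 1, base 7 is a Fermat witness: 1139 is composite.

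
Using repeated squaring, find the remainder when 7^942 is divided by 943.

7^1 ≡ 7 (mod 943)
7^2 ≡ 7^2 = 49 ≡ 49 (mod 943)
7^4 ≡ 49^2 = 2401 ≡ 515 (mod 943)
7^8 ≡ 515^2 = 265225 ≡ 242 (mod 943)
7^16 ≡ 242^2 = 58564 ≡ 98 (mod 943)
7^32 ≡ 98^2 = 9604 ≡ 174 (mod 943)
7^64 ≡ 174^2 = 30276 ≡ 100 (mod 943)
7^128 ≡ 100^2 = 10000 ≡ 570 (mod 943)
7^256 ≡ 570^2 = 324900 ≡ 508 (mod 943)
7^512 ≡ 508^2 = 258064 ≡ 625 (mod 943)
942 = 512 + 256 + 128 + 32 + 8 + 4 + 2 in binary powers of 2.
So 7^942 ≡ 625 · 508 · 570 · 174 · 242 · 515 · 49 ≡ 156 (mod 943).
Since 156 ≠ 1, base 7 is a Fermat witness: 943 is composite.

156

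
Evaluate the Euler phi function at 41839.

Factor: 41839 = 7 · 43 · 139.
φ(41839) = (7−1) · (43−1) · (139−1) = 6 · 42 · 138 = 34776.

34776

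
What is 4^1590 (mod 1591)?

692

4^1 ≡ 4 (mod 1591)
4^2 ≡ 4^2 = 16 ≡ 16 (mod 1591)
4^4 ≡ 16^2 = 256 ≡ 256 (mod 1591)
4^8 ≡ 256^2 = 65536 ≡ 305 (mod 1591)
4^16 ≡ 305^2 = 93025 ≡ 747 (mod 1591)
4^32 ≡ 747^2 = 558009 ≡ 1159 (mod 1591)
4^64 ≡ 1159^2 = 1343281 ≡ 477 (mod 1591)
4^128 ≡ 477^2 = 227529 ≡ 16 (mod 1591)
4^256 ≡ 16^2 = 256 ≡ 256 (mod 1591)
4^512 ≡ 256^2 = 65536 ≡ 305 (mod 1591)
4^1024 ≡ 305^2 = 93025 ≡ 747 (mod 1591)
1590 = 1024 + 512 + 32 + 16 + 4 + 2 in binary powers of 2.
So 4^1590 ≡ 747 · 305 · 1159 · 747 · 256 · 16 ≡ 692 (mod 1591).
Since 692 ≠ 1, base 4 is a Fermat witness: 1591 is composite.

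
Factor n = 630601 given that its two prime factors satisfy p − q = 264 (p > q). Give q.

Since p = q + 264, we have 630601 = q(q + 264), so q² + 264q − 630601 = 0.
Discriminant: 264² + 4·630601 = 69696 + 2522404 = 2592100; √2592100 = 1610.
q = (−264 + 1610)/2 = 673, and p = q + 264 = 937.
Check: 673 · 937 = 630601.

673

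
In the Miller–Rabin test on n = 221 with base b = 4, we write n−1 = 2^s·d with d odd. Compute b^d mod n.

30

221 − 1 = 220 = 2^2 · 55, so d = 55.
4^1 ≡ 4 (mod 221)
4^2 ≡ 4^2 = 16 ≡ 16 (mod 221)
4^4 ≡ 16^2 = 256 ≡ 35 (mod 221)
4^8 ≡ 35^2 = 1225 ≡ 120 (mod 221)
4^16 ≡ 120^2 = 14400 ≡ 35 (mod 221)
4^32 ≡ 35^2 = 1225 ≡ 120 (mod 221)
55 = 32 + 16 + 4 + 2 + 1 in binary powers of 2.
So 4^55 ≡ 120 · 35 · 35 · 16 · 4 ≡ 30 (mod 221).
Squaring chain: 30 → 16; never reaches −1, so base 4 is a Miller–Rabin witness that 221 is composite.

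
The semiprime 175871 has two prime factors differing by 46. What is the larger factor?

443

Since p = q + 46, we have 175871 = q(q + 46), so q² + 46q − 175871 = 0.
Discriminant: 46² + 4·175871 = 2116 + 703484 = 705600; √705600 = 840.
q = (−46 + 840)/2 = 397, and p = q + 46 = 443.
Check: 397 · 443 = 175871.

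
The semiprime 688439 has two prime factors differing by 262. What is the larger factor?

971

Since p = q + 262, we have 688439 = q(q + 262), so q² + 262q − 688439 = 0.
Discriminant: 262² + 4·688439 = 68644 + 2753756 = 2822400; √2822400 = 1680.
q = (−262 + 1680)/2 = 709, and p = q + 262 = 971.
Check: 709 · 971 = 688439.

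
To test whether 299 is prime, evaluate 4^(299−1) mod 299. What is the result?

4^1 ≡ 4 (mod 299)
4^2 ≡ 4^2 = 16 ≡ 16 (mod 299)
4^4 ≡ 16^2 = 256 ≡ 256 (mod 299)
4^8 ≡ 256^2 = 65536 ≡ 55 (mod 299)
4^16 ≡ 55^2 = 3025 ≡ 35 (mod 299)
4^32 ≡ 35^2 = 1225 ≡ 29 (mod 299)
4^64 ≡ 29^2 = 841 ≡ 243 (mod 299)
4^128 ≡ 243^2 = 59049 ≡ 146 (mod 299)
4^256 ≡ 146^2 = 21316 ≡ 87 (mod 299)
298 = 256 + 32 + 8 + 2 in binary powers of 2.
So 4^298 ≡ 87 · 29 · 55 · 16 ≡ 165 (mod 299).
Since 165 ≠ 1, base 4 is a Fermat witness: 299 is composite.

165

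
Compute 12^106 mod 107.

1

12^1 ≡ 12 (mod 107)
12^2 ≡ 12^2 = 144 ≡ 37 (mod 107)
12^4 ≡ 37^2 = 1369 ≡ 85 (mod 107)
12^8 ≡ 85^2 = 7225 ≡ 56 (mod 107)
12^16 ≡ 56^2 = 3136 ≡ 33 (mod 107)
12^32 ≡ 33^2 = 1089 ≡ 19 (mod 107)
12^64 ≡ 19^2 = 361 ≡ 40 (mod 107)
106 = 64 + 32 + 8 + 2 in binary powers of 2.
So 12^106 ≡ 40 · 19 · 56 · 37 ≡ 1 (mod 107).
Since the result is 1, base 12 gives no evidence that 107 is composite.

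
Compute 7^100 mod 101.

7^1 ≡ 7 (mod 101)
7^2 ≡ 7^2 = 49 ≡ 49 (mod 101)
7^4 ≡ 49^2 = 2401 ≡ 78 (mod 101)
7^8 ≡ 78^2 = 6084 ≡ 24 (mod 101)
7^16 ≡ 24^2 = 576 ≡ 71 (mod 101)
7^32 ≡ 71^2 = 5041 ≡ 92 (mod 101)
7^64 ≡ 92^2 = 8464 ≡ 81 (mod 101)
100 = 64 + 32 + 4 in binary powers of 2.
So 7^100 ≡ 81 · 92 · 78 ≡ 1 (mod 101).
Since the result is 1, base 7 gives no evidence that 101 is composite.

1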